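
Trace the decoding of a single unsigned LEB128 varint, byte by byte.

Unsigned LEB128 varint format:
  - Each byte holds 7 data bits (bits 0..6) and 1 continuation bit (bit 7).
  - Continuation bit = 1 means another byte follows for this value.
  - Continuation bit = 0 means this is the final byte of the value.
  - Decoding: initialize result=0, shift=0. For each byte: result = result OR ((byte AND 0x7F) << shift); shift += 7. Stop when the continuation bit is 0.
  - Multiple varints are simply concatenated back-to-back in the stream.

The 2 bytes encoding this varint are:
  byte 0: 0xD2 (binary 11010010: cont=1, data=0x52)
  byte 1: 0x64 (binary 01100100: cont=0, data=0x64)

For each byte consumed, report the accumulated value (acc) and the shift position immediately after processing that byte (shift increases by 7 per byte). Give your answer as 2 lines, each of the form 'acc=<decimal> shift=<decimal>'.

Answer: acc=82 shift=7
acc=12882 shift=14

Derivation:
byte 0=0xD2: payload=0x52=82, contrib = 82<<0 = 82; acc -> 82, shift -> 7
byte 1=0x64: payload=0x64=100, contrib = 100<<7 = 12800; acc -> 12882, shift -> 14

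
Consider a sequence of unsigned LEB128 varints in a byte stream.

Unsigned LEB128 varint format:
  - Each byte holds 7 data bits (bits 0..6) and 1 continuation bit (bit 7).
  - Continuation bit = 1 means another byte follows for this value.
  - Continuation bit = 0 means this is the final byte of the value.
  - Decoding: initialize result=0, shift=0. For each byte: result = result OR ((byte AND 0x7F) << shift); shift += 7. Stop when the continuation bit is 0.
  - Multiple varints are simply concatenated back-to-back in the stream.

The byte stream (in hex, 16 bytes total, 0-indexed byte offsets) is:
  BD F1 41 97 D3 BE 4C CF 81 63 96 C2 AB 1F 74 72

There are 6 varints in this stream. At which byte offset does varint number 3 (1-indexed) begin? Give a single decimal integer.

  byte[0]=0xBD cont=1 payload=0x3D=61: acc |= 61<<0 -> acc=61 shift=7
  byte[1]=0xF1 cont=1 payload=0x71=113: acc |= 113<<7 -> acc=14525 shift=14
  byte[2]=0x41 cont=0 payload=0x41=65: acc |= 65<<14 -> acc=1079485 shift=21 [end]
Varint 1: bytes[0:3] = BD F1 41 -> value 1079485 (3 byte(s))
  byte[3]=0x97 cont=1 payload=0x17=23: acc |= 23<<0 -> acc=23 shift=7
  byte[4]=0xD3 cont=1 payload=0x53=83: acc |= 83<<7 -> acc=10647 shift=14
  byte[5]=0xBE cont=1 payload=0x3E=62: acc |= 62<<14 -> acc=1026455 shift=21
  byte[6]=0x4C cont=0 payload=0x4C=76: acc |= 76<<21 -> acc=160410007 shift=28 [end]
Varint 2: bytes[3:7] = 97 D3 BE 4C -> value 160410007 (4 byte(s))
  byte[7]=0xCF cont=1 payload=0x4F=79: acc |= 79<<0 -> acc=79 shift=7
  byte[8]=0x81 cont=1 payload=0x01=1: acc |= 1<<7 -> acc=207 shift=14
  byte[9]=0x63 cont=0 payload=0x63=99: acc |= 99<<14 -> acc=1622223 shift=21 [end]
Varint 3: bytes[7:10] = CF 81 63 -> value 1622223 (3 byte(s))
  byte[10]=0x96 cont=1 payload=0x16=22: acc |= 22<<0 -> acc=22 shift=7
  byte[11]=0xC2 cont=1 payload=0x42=66: acc |= 66<<7 -> acc=8470 shift=14
  byte[12]=0xAB cont=1 payload=0x2B=43: acc |= 43<<14 -> acc=712982 shift=21
  byte[13]=0x1F cont=0 payload=0x1F=31: acc |= 31<<21 -> acc=65724694 shift=28 [end]
Varint 4: bytes[10:14] = 96 C2 AB 1F -> value 65724694 (4 byte(s))
  byte[14]=0x74 cont=0 payload=0x74=116: acc |= 116<<0 -> acc=116 shift=7 [end]
Varint 5: bytes[14:15] = 74 -> value 116 (1 byte(s))
  byte[15]=0x72 cont=0 payload=0x72=114: acc |= 114<<0 -> acc=114 shift=7 [end]
Varint 6: bytes[15:16] = 72 -> value 114 (1 byte(s))

Answer: 7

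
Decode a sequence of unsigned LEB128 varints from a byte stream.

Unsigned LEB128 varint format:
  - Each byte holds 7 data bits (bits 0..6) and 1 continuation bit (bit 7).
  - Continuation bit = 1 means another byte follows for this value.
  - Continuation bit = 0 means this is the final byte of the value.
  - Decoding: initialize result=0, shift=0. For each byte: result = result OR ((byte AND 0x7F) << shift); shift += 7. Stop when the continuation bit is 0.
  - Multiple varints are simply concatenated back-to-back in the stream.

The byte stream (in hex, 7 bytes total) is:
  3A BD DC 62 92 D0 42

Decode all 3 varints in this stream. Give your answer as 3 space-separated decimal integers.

  byte[0]=0x3A cont=0 payload=0x3A=58: acc |= 58<<0 -> acc=58 shift=7 [end]
Varint 1: bytes[0:1] = 3A -> value 58 (1 byte(s))
  byte[1]=0xBD cont=1 payload=0x3D=61: acc |= 61<<0 -> acc=61 shift=7
  byte[2]=0xDC cont=1 payload=0x5C=92: acc |= 92<<7 -> acc=11837 shift=14
  byte[3]=0x62 cont=0 payload=0x62=98: acc |= 98<<14 -> acc=1617469 shift=21 [end]
Varint 2: bytes[1:4] = BD DC 62 -> value 1617469 (3 byte(s))
  byte[4]=0x92 cont=1 payload=0x12=18: acc |= 18<<0 -> acc=18 shift=7
  byte[5]=0xD0 cont=1 payload=0x50=80: acc |= 80<<7 -> acc=10258 shift=14
  byte[6]=0x42 cont=0 payload=0x42=66: acc |= 66<<14 -> acc=1091602 shift=21 [end]
Varint 3: bytes[4:7] = 92 D0 42 -> value 1091602 (3 byte(s))

Answer: 58 1617469 1091602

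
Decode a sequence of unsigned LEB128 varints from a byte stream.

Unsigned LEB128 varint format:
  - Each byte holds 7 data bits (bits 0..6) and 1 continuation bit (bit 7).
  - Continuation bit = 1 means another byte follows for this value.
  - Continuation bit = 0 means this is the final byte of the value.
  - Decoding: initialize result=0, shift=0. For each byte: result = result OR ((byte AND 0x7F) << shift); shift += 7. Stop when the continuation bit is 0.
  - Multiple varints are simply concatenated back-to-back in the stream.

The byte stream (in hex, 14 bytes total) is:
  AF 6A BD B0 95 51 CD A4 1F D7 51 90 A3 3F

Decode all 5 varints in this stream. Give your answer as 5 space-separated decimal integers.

Answer: 13615 170219581 512589 10455 1036688

Derivation:
  byte[0]=0xAF cont=1 payload=0x2F=47: acc |= 47<<0 -> acc=47 shift=7
  byte[1]=0x6A cont=0 payload=0x6A=106: acc |= 106<<7 -> acc=13615 shift=14 [end]
Varint 1: bytes[0:2] = AF 6A -> value 13615 (2 byte(s))
  byte[2]=0xBD cont=1 payload=0x3D=61: acc |= 61<<0 -> acc=61 shift=7
  byte[3]=0xB0 cont=1 payload=0x30=48: acc |= 48<<7 -> acc=6205 shift=14
  byte[4]=0x95 cont=1 payload=0x15=21: acc |= 21<<14 -> acc=350269 shift=21
  byte[5]=0x51 cont=0 payload=0x51=81: acc |= 81<<21 -> acc=170219581 shift=28 [end]
Varint 2: bytes[2:6] = BD B0 95 51 -> value 170219581 (4 byte(s))
  byte[6]=0xCD cont=1 payload=0x4D=77: acc |= 77<<0 -> acc=77 shift=7
  byte[7]=0xA4 cont=1 payload=0x24=36: acc |= 36<<7 -> acc=4685 shift=14
  byte[8]=0x1F cont=0 payload=0x1F=31: acc |= 31<<14 -> acc=512589 shift=21 [end]
Varint 3: bytes[6:9] = CD A4 1F -> value 512589 (3 byte(s))
  byte[9]=0xD7 cont=1 payload=0x57=87: acc |= 87<<0 -> acc=87 shift=7
  byte[10]=0x51 cont=0 payload=0x51=81: acc |= 81<<7 -> acc=10455 shift=14 [end]
Varint 4: bytes[9:11] = D7 51 -> value 10455 (2 byte(s))
  byte[11]=0x90 cont=1 payload=0x10=16: acc |= 16<<0 -> acc=16 shift=7
  byte[12]=0xA3 cont=1 payload=0x23=35: acc |= 35<<7 -> acc=4496 shift=14
  byte[13]=0x3F cont=0 payload=0x3F=63: acc |= 63<<14 -> acc=1036688 shift=21 [end]
Varint 5: bytes[11:14] = 90 A3 3F -> value 1036688 (3 byte(s))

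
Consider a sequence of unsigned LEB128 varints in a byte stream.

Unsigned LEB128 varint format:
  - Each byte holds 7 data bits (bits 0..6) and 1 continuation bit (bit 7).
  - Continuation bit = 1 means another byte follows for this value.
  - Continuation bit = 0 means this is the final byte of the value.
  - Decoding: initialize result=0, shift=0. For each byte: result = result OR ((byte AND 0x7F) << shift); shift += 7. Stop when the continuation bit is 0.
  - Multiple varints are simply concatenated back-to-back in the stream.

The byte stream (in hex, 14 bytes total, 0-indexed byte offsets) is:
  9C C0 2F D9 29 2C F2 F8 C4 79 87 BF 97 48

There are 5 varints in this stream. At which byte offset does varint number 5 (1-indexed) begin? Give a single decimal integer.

  byte[0]=0x9C cont=1 payload=0x1C=28: acc |= 28<<0 -> acc=28 shift=7
  byte[1]=0xC0 cont=1 payload=0x40=64: acc |= 64<<7 -> acc=8220 shift=14
  byte[2]=0x2F cont=0 payload=0x2F=47: acc |= 47<<14 -> acc=778268 shift=21 [end]
Varint 1: bytes[0:3] = 9C C0 2F -> value 778268 (3 byte(s))
  byte[3]=0xD9 cont=1 payload=0x59=89: acc |= 89<<0 -> acc=89 shift=7
  byte[4]=0x29 cont=0 payload=0x29=41: acc |= 41<<7 -> acc=5337 shift=14 [end]
Varint 2: bytes[3:5] = D9 29 -> value 5337 (2 byte(s))
  byte[5]=0x2C cont=0 payload=0x2C=44: acc |= 44<<0 -> acc=44 shift=7 [end]
Varint 3: bytes[5:6] = 2C -> value 44 (1 byte(s))
  byte[6]=0xF2 cont=1 payload=0x72=114: acc |= 114<<0 -> acc=114 shift=7
  byte[7]=0xF8 cont=1 payload=0x78=120: acc |= 120<<7 -> acc=15474 shift=14
  byte[8]=0xC4 cont=1 payload=0x44=68: acc |= 68<<14 -> acc=1129586 shift=21
  byte[9]=0x79 cont=0 payload=0x79=121: acc |= 121<<21 -> acc=254884978 shift=28 [end]
Varint 4: bytes[6:10] = F2 F8 C4 79 -> value 254884978 (4 byte(s))
  byte[10]=0x87 cont=1 payload=0x07=7: acc |= 7<<0 -> acc=7 shift=7
  byte[11]=0xBF cont=1 payload=0x3F=63: acc |= 63<<7 -> acc=8071 shift=14
  byte[12]=0x97 cont=1 payload=0x17=23: acc |= 23<<14 -> acc=384903 shift=21
  byte[13]=0x48 cont=0 payload=0x48=72: acc |= 72<<21 -> acc=151379847 shift=28 [end]
Varint 5: bytes[10:14] = 87 BF 97 48 -> value 151379847 (4 byte(s))

Answer: 10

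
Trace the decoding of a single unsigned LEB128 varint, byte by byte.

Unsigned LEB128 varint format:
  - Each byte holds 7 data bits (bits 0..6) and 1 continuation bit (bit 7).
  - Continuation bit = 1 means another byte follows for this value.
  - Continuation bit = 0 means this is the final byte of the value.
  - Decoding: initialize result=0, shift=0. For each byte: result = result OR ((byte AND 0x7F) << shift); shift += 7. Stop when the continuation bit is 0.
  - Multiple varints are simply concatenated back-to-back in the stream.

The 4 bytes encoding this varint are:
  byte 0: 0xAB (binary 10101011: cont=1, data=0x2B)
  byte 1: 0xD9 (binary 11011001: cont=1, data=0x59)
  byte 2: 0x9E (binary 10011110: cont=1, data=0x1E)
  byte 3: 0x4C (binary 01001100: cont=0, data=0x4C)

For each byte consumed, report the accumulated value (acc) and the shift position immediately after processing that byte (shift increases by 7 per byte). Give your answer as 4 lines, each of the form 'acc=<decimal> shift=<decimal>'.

Answer: acc=43 shift=7
acc=11435 shift=14
acc=502955 shift=21
acc=159886507 shift=28

Derivation:
byte 0=0xAB: payload=0x2B=43, contrib = 43<<0 = 43; acc -> 43, shift -> 7
byte 1=0xD9: payload=0x59=89, contrib = 89<<7 = 11392; acc -> 11435, shift -> 14
byte 2=0x9E: payload=0x1E=30, contrib = 30<<14 = 491520; acc -> 502955, shift -> 21
byte 3=0x4C: payload=0x4C=76, contrib = 76<<21 = 159383552; acc -> 159886507, shift -> 28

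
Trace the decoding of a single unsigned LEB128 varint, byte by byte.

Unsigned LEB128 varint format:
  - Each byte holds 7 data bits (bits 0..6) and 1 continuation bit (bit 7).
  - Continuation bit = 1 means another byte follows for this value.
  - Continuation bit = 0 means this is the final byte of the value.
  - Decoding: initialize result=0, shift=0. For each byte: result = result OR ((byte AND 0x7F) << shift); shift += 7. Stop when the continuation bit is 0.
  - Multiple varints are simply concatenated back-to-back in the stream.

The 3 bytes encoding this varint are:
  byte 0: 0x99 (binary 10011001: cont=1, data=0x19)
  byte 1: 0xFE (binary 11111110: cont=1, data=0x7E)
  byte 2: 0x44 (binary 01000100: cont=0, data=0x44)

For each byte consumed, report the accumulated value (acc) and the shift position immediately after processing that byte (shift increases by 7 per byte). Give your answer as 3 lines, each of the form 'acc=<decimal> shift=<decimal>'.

byte 0=0x99: payload=0x19=25, contrib = 25<<0 = 25; acc -> 25, shift -> 7
byte 1=0xFE: payload=0x7E=126, contrib = 126<<7 = 16128; acc -> 16153, shift -> 14
byte 2=0x44: payload=0x44=68, contrib = 68<<14 = 1114112; acc -> 1130265, shift -> 21

Answer: acc=25 shift=7
acc=16153 shift=14
acc=1130265 shift=21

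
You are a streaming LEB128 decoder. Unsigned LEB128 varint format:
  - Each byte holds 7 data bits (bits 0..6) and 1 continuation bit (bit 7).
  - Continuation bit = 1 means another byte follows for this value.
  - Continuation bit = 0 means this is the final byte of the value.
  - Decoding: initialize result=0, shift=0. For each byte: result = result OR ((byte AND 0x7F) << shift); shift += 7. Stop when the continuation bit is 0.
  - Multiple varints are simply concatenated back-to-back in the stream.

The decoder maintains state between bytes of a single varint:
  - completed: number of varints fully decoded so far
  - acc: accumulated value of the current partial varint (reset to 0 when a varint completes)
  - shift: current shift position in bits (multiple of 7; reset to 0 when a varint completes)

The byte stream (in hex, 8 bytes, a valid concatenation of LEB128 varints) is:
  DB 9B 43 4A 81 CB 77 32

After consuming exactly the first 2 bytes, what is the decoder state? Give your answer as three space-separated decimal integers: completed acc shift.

Answer: 0 3547 14

Derivation:
byte[0]=0xDB cont=1 payload=0x5B: acc |= 91<<0 -> completed=0 acc=91 shift=7
byte[1]=0x9B cont=1 payload=0x1B: acc |= 27<<7 -> completed=0 acc=3547 shift=14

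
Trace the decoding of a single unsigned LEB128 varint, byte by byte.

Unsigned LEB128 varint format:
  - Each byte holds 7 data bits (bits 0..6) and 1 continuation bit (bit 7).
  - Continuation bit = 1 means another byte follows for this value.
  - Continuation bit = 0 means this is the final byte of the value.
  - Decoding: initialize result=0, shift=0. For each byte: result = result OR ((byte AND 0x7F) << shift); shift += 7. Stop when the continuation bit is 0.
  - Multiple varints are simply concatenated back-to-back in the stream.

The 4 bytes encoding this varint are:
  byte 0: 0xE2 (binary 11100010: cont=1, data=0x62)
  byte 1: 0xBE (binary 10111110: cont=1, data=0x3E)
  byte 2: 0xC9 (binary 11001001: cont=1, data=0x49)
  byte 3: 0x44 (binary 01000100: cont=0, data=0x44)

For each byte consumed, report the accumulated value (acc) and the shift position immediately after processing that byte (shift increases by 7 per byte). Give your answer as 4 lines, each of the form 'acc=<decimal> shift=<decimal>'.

byte 0=0xE2: payload=0x62=98, contrib = 98<<0 = 98; acc -> 98, shift -> 7
byte 1=0xBE: payload=0x3E=62, contrib = 62<<7 = 7936; acc -> 8034, shift -> 14
byte 2=0xC9: payload=0x49=73, contrib = 73<<14 = 1196032; acc -> 1204066, shift -> 21
byte 3=0x44: payload=0x44=68, contrib = 68<<21 = 142606336; acc -> 143810402, shift -> 28

Answer: acc=98 shift=7
acc=8034 shift=14
acc=1204066 shift=21
acc=143810402 shift=28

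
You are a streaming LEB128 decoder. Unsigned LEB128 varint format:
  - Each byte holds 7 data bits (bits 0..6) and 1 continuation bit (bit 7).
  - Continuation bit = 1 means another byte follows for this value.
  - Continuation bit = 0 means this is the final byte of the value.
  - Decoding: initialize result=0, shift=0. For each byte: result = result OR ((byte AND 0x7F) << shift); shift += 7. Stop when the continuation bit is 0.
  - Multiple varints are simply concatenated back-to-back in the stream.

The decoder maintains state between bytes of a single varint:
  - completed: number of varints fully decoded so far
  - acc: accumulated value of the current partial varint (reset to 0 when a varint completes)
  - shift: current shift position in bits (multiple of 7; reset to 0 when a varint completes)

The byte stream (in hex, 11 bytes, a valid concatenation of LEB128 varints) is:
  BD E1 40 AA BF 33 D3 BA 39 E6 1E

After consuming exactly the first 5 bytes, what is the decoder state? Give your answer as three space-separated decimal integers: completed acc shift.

Answer: 1 8106 14

Derivation:
byte[0]=0xBD cont=1 payload=0x3D: acc |= 61<<0 -> completed=0 acc=61 shift=7
byte[1]=0xE1 cont=1 payload=0x61: acc |= 97<<7 -> completed=0 acc=12477 shift=14
byte[2]=0x40 cont=0 payload=0x40: varint #1 complete (value=1061053); reset -> completed=1 acc=0 shift=0
byte[3]=0xAA cont=1 payload=0x2A: acc |= 42<<0 -> completed=1 acc=42 shift=7
byte[4]=0xBF cont=1 payload=0x3F: acc |= 63<<7 -> completed=1 acc=8106 shift=14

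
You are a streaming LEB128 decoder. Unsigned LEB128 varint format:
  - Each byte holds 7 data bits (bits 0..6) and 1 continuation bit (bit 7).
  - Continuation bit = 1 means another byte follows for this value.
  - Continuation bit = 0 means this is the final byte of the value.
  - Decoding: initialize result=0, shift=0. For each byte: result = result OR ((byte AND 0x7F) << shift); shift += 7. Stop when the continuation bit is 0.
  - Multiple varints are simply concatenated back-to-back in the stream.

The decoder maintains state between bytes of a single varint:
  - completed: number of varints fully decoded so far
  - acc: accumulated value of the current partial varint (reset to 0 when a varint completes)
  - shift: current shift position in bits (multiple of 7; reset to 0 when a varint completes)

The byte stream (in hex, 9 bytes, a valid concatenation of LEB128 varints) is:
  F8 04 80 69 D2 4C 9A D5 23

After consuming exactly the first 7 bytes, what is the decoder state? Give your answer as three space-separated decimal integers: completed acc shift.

byte[0]=0xF8 cont=1 payload=0x78: acc |= 120<<0 -> completed=0 acc=120 shift=7
byte[1]=0x04 cont=0 payload=0x04: varint #1 complete (value=632); reset -> completed=1 acc=0 shift=0
byte[2]=0x80 cont=1 payload=0x00: acc |= 0<<0 -> completed=1 acc=0 shift=7
byte[3]=0x69 cont=0 payload=0x69: varint #2 complete (value=13440); reset -> completed=2 acc=0 shift=0
byte[4]=0xD2 cont=1 payload=0x52: acc |= 82<<0 -> completed=2 acc=82 shift=7
byte[5]=0x4C cont=0 payload=0x4C: varint #3 complete (value=9810); reset -> completed=3 acc=0 shift=0
byte[6]=0x9A cont=1 payload=0x1A: acc |= 26<<0 -> completed=3 acc=26 shift=7

Answer: 3 26 7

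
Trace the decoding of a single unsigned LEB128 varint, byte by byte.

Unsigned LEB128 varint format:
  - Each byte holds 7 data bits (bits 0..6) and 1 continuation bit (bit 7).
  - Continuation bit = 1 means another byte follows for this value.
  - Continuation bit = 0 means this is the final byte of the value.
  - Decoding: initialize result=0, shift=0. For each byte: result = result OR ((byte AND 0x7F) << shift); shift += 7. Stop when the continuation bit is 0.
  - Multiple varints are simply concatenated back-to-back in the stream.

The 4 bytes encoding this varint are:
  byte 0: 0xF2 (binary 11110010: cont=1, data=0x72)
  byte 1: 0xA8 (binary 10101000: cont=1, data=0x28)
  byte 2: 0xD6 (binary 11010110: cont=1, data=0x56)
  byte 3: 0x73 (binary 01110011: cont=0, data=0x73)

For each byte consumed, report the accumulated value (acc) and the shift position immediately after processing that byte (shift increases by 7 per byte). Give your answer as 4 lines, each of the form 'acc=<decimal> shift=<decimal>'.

byte 0=0xF2: payload=0x72=114, contrib = 114<<0 = 114; acc -> 114, shift -> 7
byte 1=0xA8: payload=0x28=40, contrib = 40<<7 = 5120; acc -> 5234, shift -> 14
byte 2=0xD6: payload=0x56=86, contrib = 86<<14 = 1409024; acc -> 1414258, shift -> 21
byte 3=0x73: payload=0x73=115, contrib = 115<<21 = 241172480; acc -> 242586738, shift -> 28

Answer: acc=114 shift=7
acc=5234 shift=14
acc=1414258 shift=21
acc=242586738 shift=28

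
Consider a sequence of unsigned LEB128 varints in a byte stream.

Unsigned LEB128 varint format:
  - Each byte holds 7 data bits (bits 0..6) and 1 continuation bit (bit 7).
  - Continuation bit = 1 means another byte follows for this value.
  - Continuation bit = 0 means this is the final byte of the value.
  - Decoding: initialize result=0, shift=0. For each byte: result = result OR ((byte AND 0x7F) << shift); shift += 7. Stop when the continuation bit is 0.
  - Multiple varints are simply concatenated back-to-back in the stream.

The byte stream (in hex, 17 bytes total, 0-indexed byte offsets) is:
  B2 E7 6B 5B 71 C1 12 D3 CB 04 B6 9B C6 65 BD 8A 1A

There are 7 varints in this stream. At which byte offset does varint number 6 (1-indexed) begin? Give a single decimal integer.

Answer: 10

Derivation:
  byte[0]=0xB2 cont=1 payload=0x32=50: acc |= 50<<0 -> acc=50 shift=7
  byte[1]=0xE7 cont=1 payload=0x67=103: acc |= 103<<7 -> acc=13234 shift=14
  byte[2]=0x6B cont=0 payload=0x6B=107: acc |= 107<<14 -> acc=1766322 shift=21 [end]
Varint 1: bytes[0:3] = B2 E7 6B -> value 1766322 (3 byte(s))
  byte[3]=0x5B cont=0 payload=0x5B=91: acc |= 91<<0 -> acc=91 shift=7 [end]
Varint 2: bytes[3:4] = 5B -> value 91 (1 byte(s))
  byte[4]=0x71 cont=0 payload=0x71=113: acc |= 113<<0 -> acc=113 shift=7 [end]
Varint 3: bytes[4:5] = 71 -> value 113 (1 byte(s))
  byte[5]=0xC1 cont=1 payload=0x41=65: acc |= 65<<0 -> acc=65 shift=7
  byte[6]=0x12 cont=0 payload=0x12=18: acc |= 18<<7 -> acc=2369 shift=14 [end]
Varint 4: bytes[5:7] = C1 12 -> value 2369 (2 byte(s))
  byte[7]=0xD3 cont=1 payload=0x53=83: acc |= 83<<0 -> acc=83 shift=7
  byte[8]=0xCB cont=1 payload=0x4B=75: acc |= 75<<7 -> acc=9683 shift=14
  byte[9]=0x04 cont=0 payload=0x04=4: acc |= 4<<14 -> acc=75219 shift=21 [end]
Varint 5: bytes[7:10] = D3 CB 04 -> value 75219 (3 byte(s))
  byte[10]=0xB6 cont=1 payload=0x36=54: acc |= 54<<0 -> acc=54 shift=7
  byte[11]=0x9B cont=1 payload=0x1B=27: acc |= 27<<7 -> acc=3510 shift=14
  byte[12]=0xC6 cont=1 payload=0x46=70: acc |= 70<<14 -> acc=1150390 shift=21
  byte[13]=0x65 cont=0 payload=0x65=101: acc |= 101<<21 -> acc=212962742 shift=28 [end]
Varint 6: bytes[10:14] = B6 9B C6 65 -> value 212962742 (4 byte(s))
  byte[14]=0xBD cont=1 payload=0x3D=61: acc |= 61<<0 -> acc=61 shift=7
  byte[15]=0x8A cont=1 payload=0x0A=10: acc |= 10<<7 -> acc=1341 shift=14
  byte[16]=0x1A cont=0 payload=0x1A=26: acc |= 26<<14 -> acc=427325 shift=21 [end]
Varint 7: bytes[14:17] = BD 8A 1A -> value 427325 (3 byte(s))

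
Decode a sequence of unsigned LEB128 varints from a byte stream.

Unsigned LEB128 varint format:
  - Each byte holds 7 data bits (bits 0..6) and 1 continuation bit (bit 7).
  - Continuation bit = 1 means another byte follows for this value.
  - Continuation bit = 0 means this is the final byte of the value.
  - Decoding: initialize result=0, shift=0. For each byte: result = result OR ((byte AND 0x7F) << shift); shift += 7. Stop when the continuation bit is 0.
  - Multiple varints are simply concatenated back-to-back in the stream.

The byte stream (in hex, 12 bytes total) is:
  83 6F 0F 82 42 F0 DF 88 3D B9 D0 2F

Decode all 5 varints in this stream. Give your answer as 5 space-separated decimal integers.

Answer: 14211 15 8450 128069616 780345

Derivation:
  byte[0]=0x83 cont=1 payload=0x03=3: acc |= 3<<0 -> acc=3 shift=7
  byte[1]=0x6F cont=0 payload=0x6F=111: acc |= 111<<7 -> acc=14211 shift=14 [end]
Varint 1: bytes[0:2] = 83 6F -> value 14211 (2 byte(s))
  byte[2]=0x0F cont=0 payload=0x0F=15: acc |= 15<<0 -> acc=15 shift=7 [end]
Varint 2: bytes[2:3] = 0F -> value 15 (1 byte(s))
  byte[3]=0x82 cont=1 payload=0x02=2: acc |= 2<<0 -> acc=2 shift=7
  byte[4]=0x42 cont=0 payload=0x42=66: acc |= 66<<7 -> acc=8450 shift=14 [end]
Varint 3: bytes[3:5] = 82 42 -> value 8450 (2 byte(s))
  byte[5]=0xF0 cont=1 payload=0x70=112: acc |= 112<<0 -> acc=112 shift=7
  byte[6]=0xDF cont=1 payload=0x5F=95: acc |= 95<<7 -> acc=12272 shift=14
  byte[7]=0x88 cont=1 payload=0x08=8: acc |= 8<<14 -> acc=143344 shift=21
  byte[8]=0x3D cont=0 payload=0x3D=61: acc |= 61<<21 -> acc=128069616 shift=28 [end]
Varint 4: bytes[5:9] = F0 DF 88 3D -> value 128069616 (4 byte(s))
  byte[9]=0xB9 cont=1 payload=0x39=57: acc |= 57<<0 -> acc=57 shift=7
  byte[10]=0xD0 cont=1 payload=0x50=80: acc |= 80<<7 -> acc=10297 shift=14
  byte[11]=0x2F cont=0 payload=0x2F=47: acc |= 47<<14 -> acc=780345 shift=21 [end]
Varint 5: bytes[9:12] = B9 D0 2F -> value 780345 (3 byte(s))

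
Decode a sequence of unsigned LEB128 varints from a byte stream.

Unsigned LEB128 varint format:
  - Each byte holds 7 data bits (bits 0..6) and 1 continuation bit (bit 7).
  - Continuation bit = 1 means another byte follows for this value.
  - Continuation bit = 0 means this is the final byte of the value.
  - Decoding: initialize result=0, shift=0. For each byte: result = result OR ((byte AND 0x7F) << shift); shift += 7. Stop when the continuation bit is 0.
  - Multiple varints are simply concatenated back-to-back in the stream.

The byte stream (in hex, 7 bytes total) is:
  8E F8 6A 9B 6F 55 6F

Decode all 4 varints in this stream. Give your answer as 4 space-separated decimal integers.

  byte[0]=0x8E cont=1 payload=0x0E=14: acc |= 14<<0 -> acc=14 shift=7
  byte[1]=0xF8 cont=1 payload=0x78=120: acc |= 120<<7 -> acc=15374 shift=14
  byte[2]=0x6A cont=0 payload=0x6A=106: acc |= 106<<14 -> acc=1752078 shift=21 [end]
Varint 1: bytes[0:3] = 8E F8 6A -> value 1752078 (3 byte(s))
  byte[3]=0x9B cont=1 payload=0x1B=27: acc |= 27<<0 -> acc=27 shift=7
  byte[4]=0x6F cont=0 payload=0x6F=111: acc |= 111<<7 -> acc=14235 shift=14 [end]
Varint 2: bytes[3:5] = 9B 6F -> value 14235 (2 byte(s))
  byte[5]=0x55 cont=0 payload=0x55=85: acc |= 85<<0 -> acc=85 shift=7 [end]
Varint 3: bytes[5:6] = 55 -> value 85 (1 byte(s))
  byte[6]=0x6F cont=0 payload=0x6F=111: acc |= 111<<0 -> acc=111 shift=7 [end]
Varint 4: bytes[6:7] = 6F -> value 111 (1 byte(s))

Answer: 1752078 14235 85 111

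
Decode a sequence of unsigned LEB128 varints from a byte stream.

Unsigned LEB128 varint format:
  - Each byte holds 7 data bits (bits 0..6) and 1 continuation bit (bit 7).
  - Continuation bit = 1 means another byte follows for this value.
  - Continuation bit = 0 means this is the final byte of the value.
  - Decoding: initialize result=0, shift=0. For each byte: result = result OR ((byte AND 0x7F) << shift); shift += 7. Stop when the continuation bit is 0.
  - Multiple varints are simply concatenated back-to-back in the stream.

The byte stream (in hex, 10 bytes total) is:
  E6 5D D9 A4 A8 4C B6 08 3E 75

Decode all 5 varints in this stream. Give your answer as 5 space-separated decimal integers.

Answer: 12006 160043609 1078 62 117

Derivation:
  byte[0]=0xE6 cont=1 payload=0x66=102: acc |= 102<<0 -> acc=102 shift=7
  byte[1]=0x5D cont=0 payload=0x5D=93: acc |= 93<<7 -> acc=12006 shift=14 [end]
Varint 1: bytes[0:2] = E6 5D -> value 12006 (2 byte(s))
  byte[2]=0xD9 cont=1 payload=0x59=89: acc |= 89<<0 -> acc=89 shift=7
  byte[3]=0xA4 cont=1 payload=0x24=36: acc |= 36<<7 -> acc=4697 shift=14
  byte[4]=0xA8 cont=1 payload=0x28=40: acc |= 40<<14 -> acc=660057 shift=21
  byte[5]=0x4C cont=0 payload=0x4C=76: acc |= 76<<21 -> acc=160043609 shift=28 [end]
Varint 2: bytes[2:6] = D9 A4 A8 4C -> value 160043609 (4 byte(s))
  byte[6]=0xB6 cont=1 payload=0x36=54: acc |= 54<<0 -> acc=54 shift=7
  byte[7]=0x08 cont=0 payload=0x08=8: acc |= 8<<7 -> acc=1078 shift=14 [end]
Varint 3: bytes[6:8] = B6 08 -> value 1078 (2 byte(s))
  byte[8]=0x3E cont=0 payload=0x3E=62: acc |= 62<<0 -> acc=62 shift=7 [end]
Varint 4: bytes[8:9] = 3E -> value 62 (1 byte(s))
  byte[9]=0x75 cont=0 payload=0x75=117: acc |= 117<<0 -> acc=117 shift=7 [end]
Varint 5: bytes[9:10] = 75 -> value 117 (1 byte(s))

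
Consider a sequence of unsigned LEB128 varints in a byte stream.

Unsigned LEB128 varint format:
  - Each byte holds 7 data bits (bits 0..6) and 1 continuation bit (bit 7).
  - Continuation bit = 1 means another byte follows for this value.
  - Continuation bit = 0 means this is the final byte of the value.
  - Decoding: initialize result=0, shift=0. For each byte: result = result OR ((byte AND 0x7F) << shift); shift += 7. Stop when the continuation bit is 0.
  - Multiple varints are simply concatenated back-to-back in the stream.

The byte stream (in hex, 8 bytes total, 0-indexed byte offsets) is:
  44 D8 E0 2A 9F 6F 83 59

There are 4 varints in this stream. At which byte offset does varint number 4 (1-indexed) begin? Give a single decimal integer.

Answer: 6

Derivation:
  byte[0]=0x44 cont=0 payload=0x44=68: acc |= 68<<0 -> acc=68 shift=7 [end]
Varint 1: bytes[0:1] = 44 -> value 68 (1 byte(s))
  byte[1]=0xD8 cont=1 payload=0x58=88: acc |= 88<<0 -> acc=88 shift=7
  byte[2]=0xE0 cont=1 payload=0x60=96: acc |= 96<<7 -> acc=12376 shift=14
  byte[3]=0x2A cont=0 payload=0x2A=42: acc |= 42<<14 -> acc=700504 shift=21 [end]
Varint 2: bytes[1:4] = D8 E0 2A -> value 700504 (3 byte(s))
  byte[4]=0x9F cont=1 payload=0x1F=31: acc |= 31<<0 -> acc=31 shift=7
  byte[5]=0x6F cont=0 payload=0x6F=111: acc |= 111<<7 -> acc=14239 shift=14 [end]
Varint 3: bytes[4:6] = 9F 6F -> value 14239 (2 byte(s))
  byte[6]=0x83 cont=1 payload=0x03=3: acc |= 3<<0 -> acc=3 shift=7
  byte[7]=0x59 cont=0 payload=0x59=89: acc |= 89<<7 -> acc=11395 shift=14 [end]
Varint 4: bytes[6:8] = 83 59 -> value 11395 (2 byte(s))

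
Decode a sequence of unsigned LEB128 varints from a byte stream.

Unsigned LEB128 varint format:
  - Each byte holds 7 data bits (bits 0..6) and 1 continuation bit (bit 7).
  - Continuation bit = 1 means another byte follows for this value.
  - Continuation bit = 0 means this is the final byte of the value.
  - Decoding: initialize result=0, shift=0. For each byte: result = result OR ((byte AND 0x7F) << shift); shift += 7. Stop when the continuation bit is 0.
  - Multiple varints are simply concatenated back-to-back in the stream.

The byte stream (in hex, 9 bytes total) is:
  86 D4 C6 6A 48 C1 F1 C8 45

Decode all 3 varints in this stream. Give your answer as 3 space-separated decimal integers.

  byte[0]=0x86 cont=1 payload=0x06=6: acc |= 6<<0 -> acc=6 shift=7
  byte[1]=0xD4 cont=1 payload=0x54=84: acc |= 84<<7 -> acc=10758 shift=14
  byte[2]=0xC6 cont=1 payload=0x46=70: acc |= 70<<14 -> acc=1157638 shift=21
  byte[3]=0x6A cont=0 payload=0x6A=106: acc |= 106<<21 -> acc=223455750 shift=28 [end]
Varint 1: bytes[0:4] = 86 D4 C6 6A -> value 223455750 (4 byte(s))
  byte[4]=0x48 cont=0 payload=0x48=72: acc |= 72<<0 -> acc=72 shift=7 [end]
Varint 2: bytes[4:5] = 48 -> value 72 (1 byte(s))
  byte[5]=0xC1 cont=1 payload=0x41=65: acc |= 65<<0 -> acc=65 shift=7
  byte[6]=0xF1 cont=1 payload=0x71=113: acc |= 113<<7 -> acc=14529 shift=14
  byte[7]=0xC8 cont=1 payload=0x48=72: acc |= 72<<14 -> acc=1194177 shift=21
  byte[8]=0x45 cont=0 payload=0x45=69: acc |= 69<<21 -> acc=145897665 shift=28 [end]
Varint 3: bytes[5:9] = C1 F1 C8 45 -> value 145897665 (4 byte(s))

Answer: 223455750 72 145897665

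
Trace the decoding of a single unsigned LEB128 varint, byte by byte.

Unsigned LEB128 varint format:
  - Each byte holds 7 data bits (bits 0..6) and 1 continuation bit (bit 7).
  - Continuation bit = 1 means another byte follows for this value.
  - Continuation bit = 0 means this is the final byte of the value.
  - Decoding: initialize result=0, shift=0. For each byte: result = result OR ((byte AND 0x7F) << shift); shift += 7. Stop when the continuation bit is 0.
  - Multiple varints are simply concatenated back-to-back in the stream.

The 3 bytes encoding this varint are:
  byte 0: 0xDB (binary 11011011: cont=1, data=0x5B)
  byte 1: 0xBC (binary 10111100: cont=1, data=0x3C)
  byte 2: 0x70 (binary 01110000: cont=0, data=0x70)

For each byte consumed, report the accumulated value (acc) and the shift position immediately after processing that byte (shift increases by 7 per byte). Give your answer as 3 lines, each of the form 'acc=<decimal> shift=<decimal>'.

Answer: acc=91 shift=7
acc=7771 shift=14
acc=1842779 shift=21

Derivation:
byte 0=0xDB: payload=0x5B=91, contrib = 91<<0 = 91; acc -> 91, shift -> 7
byte 1=0xBC: payload=0x3C=60, contrib = 60<<7 = 7680; acc -> 7771, shift -> 14
byte 2=0x70: payload=0x70=112, contrib = 112<<14 = 1835008; acc -> 1842779, shift -> 21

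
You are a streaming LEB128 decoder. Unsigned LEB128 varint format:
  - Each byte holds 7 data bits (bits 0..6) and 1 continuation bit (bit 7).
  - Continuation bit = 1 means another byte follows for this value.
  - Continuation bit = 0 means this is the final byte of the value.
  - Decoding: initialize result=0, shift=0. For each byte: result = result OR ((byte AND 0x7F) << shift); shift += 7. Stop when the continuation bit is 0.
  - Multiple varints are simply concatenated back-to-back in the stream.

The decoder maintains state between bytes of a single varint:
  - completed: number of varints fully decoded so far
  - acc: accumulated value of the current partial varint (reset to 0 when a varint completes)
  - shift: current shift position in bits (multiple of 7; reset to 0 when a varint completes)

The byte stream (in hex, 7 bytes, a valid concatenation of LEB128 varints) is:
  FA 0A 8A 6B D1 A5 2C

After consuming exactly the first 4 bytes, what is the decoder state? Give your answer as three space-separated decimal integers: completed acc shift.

byte[0]=0xFA cont=1 payload=0x7A: acc |= 122<<0 -> completed=0 acc=122 shift=7
byte[1]=0x0A cont=0 payload=0x0A: varint #1 complete (value=1402); reset -> completed=1 acc=0 shift=0
byte[2]=0x8A cont=1 payload=0x0A: acc |= 10<<0 -> completed=1 acc=10 shift=7
byte[3]=0x6B cont=0 payload=0x6B: varint #2 complete (value=13706); reset -> completed=2 acc=0 shift=0

Answer: 2 0 0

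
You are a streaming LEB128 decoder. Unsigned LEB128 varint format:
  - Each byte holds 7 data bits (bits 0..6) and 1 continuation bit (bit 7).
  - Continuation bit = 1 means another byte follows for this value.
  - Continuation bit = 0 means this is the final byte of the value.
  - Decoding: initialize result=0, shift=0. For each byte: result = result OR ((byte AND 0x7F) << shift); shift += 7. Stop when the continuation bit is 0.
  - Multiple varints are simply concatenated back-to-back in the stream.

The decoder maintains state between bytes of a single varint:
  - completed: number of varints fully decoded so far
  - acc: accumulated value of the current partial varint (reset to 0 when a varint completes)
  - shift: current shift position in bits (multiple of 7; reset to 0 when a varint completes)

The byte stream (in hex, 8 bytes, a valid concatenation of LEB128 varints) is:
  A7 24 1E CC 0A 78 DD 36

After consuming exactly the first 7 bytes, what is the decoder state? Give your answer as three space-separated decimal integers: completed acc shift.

Answer: 4 93 7

Derivation:
byte[0]=0xA7 cont=1 payload=0x27: acc |= 39<<0 -> completed=0 acc=39 shift=7
byte[1]=0x24 cont=0 payload=0x24: varint #1 complete (value=4647); reset -> completed=1 acc=0 shift=0
byte[2]=0x1E cont=0 payload=0x1E: varint #2 complete (value=30); reset -> completed=2 acc=0 shift=0
byte[3]=0xCC cont=1 payload=0x4C: acc |= 76<<0 -> completed=2 acc=76 shift=7
byte[4]=0x0A cont=0 payload=0x0A: varint #3 complete (value=1356); reset -> completed=3 acc=0 shift=0
byte[5]=0x78 cont=0 payload=0x78: varint #4 complete (value=120); reset -> completed=4 acc=0 shift=0
byte[6]=0xDD cont=1 payload=0x5D: acc |= 93<<0 -> completed=4 acc=93 shift=7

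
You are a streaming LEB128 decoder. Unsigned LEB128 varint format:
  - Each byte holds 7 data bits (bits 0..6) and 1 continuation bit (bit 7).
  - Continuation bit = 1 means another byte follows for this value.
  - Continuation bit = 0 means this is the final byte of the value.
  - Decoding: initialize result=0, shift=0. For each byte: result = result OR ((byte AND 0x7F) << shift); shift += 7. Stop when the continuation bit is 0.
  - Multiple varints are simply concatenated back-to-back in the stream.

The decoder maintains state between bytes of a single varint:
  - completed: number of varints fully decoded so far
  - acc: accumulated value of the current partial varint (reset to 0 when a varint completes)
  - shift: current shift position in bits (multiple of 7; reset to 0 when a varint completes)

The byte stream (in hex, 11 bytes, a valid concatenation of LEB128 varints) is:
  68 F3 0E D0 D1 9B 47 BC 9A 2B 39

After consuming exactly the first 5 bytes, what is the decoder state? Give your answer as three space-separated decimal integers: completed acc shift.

byte[0]=0x68 cont=0 payload=0x68: varint #1 complete (value=104); reset -> completed=1 acc=0 shift=0
byte[1]=0xF3 cont=1 payload=0x73: acc |= 115<<0 -> completed=1 acc=115 shift=7
byte[2]=0x0E cont=0 payload=0x0E: varint #2 complete (value=1907); reset -> completed=2 acc=0 shift=0
byte[3]=0xD0 cont=1 payload=0x50: acc |= 80<<0 -> completed=2 acc=80 shift=7
byte[4]=0xD1 cont=1 payload=0x51: acc |= 81<<7 -> completed=2 acc=10448 shift=14

Answer: 2 10448 14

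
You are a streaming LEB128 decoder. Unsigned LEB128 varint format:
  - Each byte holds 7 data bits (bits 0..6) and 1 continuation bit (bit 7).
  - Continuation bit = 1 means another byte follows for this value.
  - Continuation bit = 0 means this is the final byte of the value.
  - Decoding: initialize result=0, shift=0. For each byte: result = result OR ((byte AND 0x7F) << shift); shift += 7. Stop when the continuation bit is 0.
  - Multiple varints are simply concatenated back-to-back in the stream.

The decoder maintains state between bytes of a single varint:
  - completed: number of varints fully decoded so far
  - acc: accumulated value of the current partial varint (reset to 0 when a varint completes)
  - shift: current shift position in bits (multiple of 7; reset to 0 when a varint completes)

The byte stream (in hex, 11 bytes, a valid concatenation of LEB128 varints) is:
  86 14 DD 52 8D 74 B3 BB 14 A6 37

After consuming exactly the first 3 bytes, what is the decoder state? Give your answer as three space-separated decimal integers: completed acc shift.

byte[0]=0x86 cont=1 payload=0x06: acc |= 6<<0 -> completed=0 acc=6 shift=7
byte[1]=0x14 cont=0 payload=0x14: varint #1 complete (value=2566); reset -> completed=1 acc=0 shift=0
byte[2]=0xDD cont=1 payload=0x5D: acc |= 93<<0 -> completed=1 acc=93 shift=7

Answer: 1 93 7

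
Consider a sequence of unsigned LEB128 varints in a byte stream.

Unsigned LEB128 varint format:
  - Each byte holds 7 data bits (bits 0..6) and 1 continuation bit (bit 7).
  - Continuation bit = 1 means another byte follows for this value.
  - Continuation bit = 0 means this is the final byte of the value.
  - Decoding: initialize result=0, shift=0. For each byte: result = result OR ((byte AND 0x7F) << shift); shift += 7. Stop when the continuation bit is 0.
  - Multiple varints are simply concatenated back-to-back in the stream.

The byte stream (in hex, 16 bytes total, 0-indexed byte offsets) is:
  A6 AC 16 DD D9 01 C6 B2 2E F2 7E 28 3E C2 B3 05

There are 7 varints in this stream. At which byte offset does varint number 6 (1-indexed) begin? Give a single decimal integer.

  byte[0]=0xA6 cont=1 payload=0x26=38: acc |= 38<<0 -> acc=38 shift=7
  byte[1]=0xAC cont=1 payload=0x2C=44: acc |= 44<<7 -> acc=5670 shift=14
  byte[2]=0x16 cont=0 payload=0x16=22: acc |= 22<<14 -> acc=366118 shift=21 [end]
Varint 1: bytes[0:3] = A6 AC 16 -> value 366118 (3 byte(s))
  byte[3]=0xDD cont=1 payload=0x5D=93: acc |= 93<<0 -> acc=93 shift=7
  byte[4]=0xD9 cont=1 payload=0x59=89: acc |= 89<<7 -> acc=11485 shift=14
  byte[5]=0x01 cont=0 payload=0x01=1: acc |= 1<<14 -> acc=27869 shift=21 [end]
Varint 2: bytes[3:6] = DD D9 01 -> value 27869 (3 byte(s))
  byte[6]=0xC6 cont=1 payload=0x46=70: acc |= 70<<0 -> acc=70 shift=7
  byte[7]=0xB2 cont=1 payload=0x32=50: acc |= 50<<7 -> acc=6470 shift=14
  byte[8]=0x2E cont=0 payload=0x2E=46: acc |= 46<<14 -> acc=760134 shift=21 [end]
Varint 3: bytes[6:9] = C6 B2 2E -> value 760134 (3 byte(s))
  byte[9]=0xF2 cont=1 payload=0x72=114: acc |= 114<<0 -> acc=114 shift=7
  byte[10]=0x7E cont=0 payload=0x7E=126: acc |= 126<<7 -> acc=16242 shift=14 [end]
Varint 4: bytes[9:11] = F2 7E -> value 16242 (2 byte(s))
  byte[11]=0x28 cont=0 payload=0x28=40: acc |= 40<<0 -> acc=40 shift=7 [end]
Varint 5: bytes[11:12] = 28 -> value 40 (1 byte(s))
  byte[12]=0x3E cont=0 payload=0x3E=62: acc |= 62<<0 -> acc=62 shift=7 [end]
Varint 6: bytes[12:13] = 3E -> value 62 (1 byte(s))
  byte[13]=0xC2 cont=1 payload=0x42=66: acc |= 66<<0 -> acc=66 shift=7
  byte[14]=0xB3 cont=1 payload=0x33=51: acc |= 51<<7 -> acc=6594 shift=14
  byte[15]=0x05 cont=0 payload=0x05=5: acc |= 5<<14 -> acc=88514 shift=21 [end]
Varint 7: bytes[13:16] = C2 B3 05 -> value 88514 (3 byte(s))

Answer: 12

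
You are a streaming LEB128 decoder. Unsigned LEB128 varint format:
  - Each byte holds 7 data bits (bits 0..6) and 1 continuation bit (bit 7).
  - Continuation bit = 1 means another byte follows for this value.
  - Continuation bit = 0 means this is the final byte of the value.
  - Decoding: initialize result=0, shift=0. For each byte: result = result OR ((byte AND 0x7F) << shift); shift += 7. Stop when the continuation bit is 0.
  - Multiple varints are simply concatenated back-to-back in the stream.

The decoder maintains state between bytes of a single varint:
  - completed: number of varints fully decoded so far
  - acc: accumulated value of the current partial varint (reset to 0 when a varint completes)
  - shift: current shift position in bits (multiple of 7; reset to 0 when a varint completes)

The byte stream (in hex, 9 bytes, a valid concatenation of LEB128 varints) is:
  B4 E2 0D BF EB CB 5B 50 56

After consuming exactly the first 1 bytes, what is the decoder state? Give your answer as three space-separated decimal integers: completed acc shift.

byte[0]=0xB4 cont=1 payload=0x34: acc |= 52<<0 -> completed=0 acc=52 shift=7

Answer: 0 52 7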